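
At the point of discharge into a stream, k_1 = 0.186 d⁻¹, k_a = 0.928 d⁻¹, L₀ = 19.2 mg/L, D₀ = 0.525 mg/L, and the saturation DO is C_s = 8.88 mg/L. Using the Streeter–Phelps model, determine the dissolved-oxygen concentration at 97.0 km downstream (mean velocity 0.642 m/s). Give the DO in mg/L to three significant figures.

Travel time t = x/v = 97.0 km / (0.642 m/s) = 97000 m / 0.642 m/s = 151100 s = 1.749 d.
k_1 L₀/(k_a−k_1) = 0.186×19.2/(0.928−0.186) = 3.571/0.7420 = 4.813 mg/L.
e^(−k_1 t) = e^(−0.186×1.749) = 0.7223; e^(−k_a t) = e^(−0.928×1.749) = 0.1973.
D = 4.813 × (0.7223 − 0.1973) + 0.525 × 0.1973 = 2.527 + 0.1036 = 2.630 mg/L.
DO = C_s − D = 8.88 − 2.630 = 6.250 mg/L.

DO ≈ 6.25 mg/L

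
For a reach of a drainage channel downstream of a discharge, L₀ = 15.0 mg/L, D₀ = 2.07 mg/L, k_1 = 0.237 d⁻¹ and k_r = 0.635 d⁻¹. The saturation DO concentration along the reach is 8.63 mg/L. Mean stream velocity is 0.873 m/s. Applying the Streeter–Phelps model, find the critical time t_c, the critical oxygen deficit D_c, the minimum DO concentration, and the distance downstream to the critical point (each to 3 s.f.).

t_c ≈ 1.81 d; D_c ≈ 3.64 mg/L; min DO ≈ 4.99 mg/L; x_c ≈ 137 km

t_c = [1/(k_r−k_1)] ln[(k_r/k_1)(1 − D₀(k_r−k_1)/(k_1 L₀))]
= [1/(0.635−0.237)] ln[(0.635/0.237)(1 − 2.07×0.3980/(0.237×15.0))]
= (1/0.3980) ln[2.679 × 0.7683] = 2.513 × ln(2.058) = 2.513 × 0.7219 = 1.814 d.
L(t_c) = L₀ e^(−k_1 t_c) = 15.0 × 0.6506 = 9.759 mg/L, and at the critical point k_r D_c = k_1 L, so D_c = (0.237/0.635) × 9.759 = 3.642 mg/L.
Minimum DO = C_s − D_c = 8.63 − 3.642 = 4.988 mg/L.
x_c = v t_c = 0.873 m/s × 1.814 d × 86400 s/d = 136800 m ≈ 137 km.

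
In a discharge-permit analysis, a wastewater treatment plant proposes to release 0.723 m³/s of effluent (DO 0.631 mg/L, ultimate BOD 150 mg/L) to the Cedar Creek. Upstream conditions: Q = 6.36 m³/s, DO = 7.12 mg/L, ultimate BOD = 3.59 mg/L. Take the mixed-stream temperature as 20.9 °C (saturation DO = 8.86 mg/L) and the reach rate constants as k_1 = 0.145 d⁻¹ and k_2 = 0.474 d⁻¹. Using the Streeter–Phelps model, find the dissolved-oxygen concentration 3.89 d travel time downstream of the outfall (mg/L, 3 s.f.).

DO ≈ 5.13 mg/L

Mixed DO = (6.36×7.12 + 0.723×0.631)/(6.36+0.723) = 45.74/7.083 = 6.458 mg/L.
Mixed L₀ = (6.36×3.59 + 0.723×150)/(7.083) = 131.3/7.083 = 18.53 mg/L.
Initial deficit D₀ = C_s − DO₀ = 8.86 − 6.458 = 2.402 mg/L.
D(3.89) = [0.145×18.53/(0.474−0.145)](e^(−0.145×3.89) − e^(−0.474×3.89)) + 2.402 e^(−0.474×3.89)
= 8.169 × (0.5689 − 0.1582) + 2.402 × 0.1582 = 3.735 mg/L.
DO = 8.86 − 3.735 = 5.125 mg/L.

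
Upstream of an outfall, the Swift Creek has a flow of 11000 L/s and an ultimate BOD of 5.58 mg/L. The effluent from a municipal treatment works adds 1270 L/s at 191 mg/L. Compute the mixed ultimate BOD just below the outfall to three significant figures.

Flow-weighted mixing: C = (Q_r C_r + Q_w C_w)/(Q_r + Q_w)
= (11000×5.58 + 1270×191)/(11000 + 1270) = 304000/12270 = 24.77 mg/L.

24.8 mg/L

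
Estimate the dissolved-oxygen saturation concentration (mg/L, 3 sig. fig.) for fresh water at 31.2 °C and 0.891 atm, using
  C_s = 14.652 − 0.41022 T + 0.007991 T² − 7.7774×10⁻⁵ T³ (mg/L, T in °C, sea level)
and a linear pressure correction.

At sea level: C_s = 14.652 − 0.41022×31.2 + 0.007991×31.2² − 7.7774×10⁻⁵×31.2³ = 7.270 mg/L.
Pressure correction: C_s' = 7.270 × 0.891 = 6.477 mg/L.

C_s ≈ 6.48 mg/L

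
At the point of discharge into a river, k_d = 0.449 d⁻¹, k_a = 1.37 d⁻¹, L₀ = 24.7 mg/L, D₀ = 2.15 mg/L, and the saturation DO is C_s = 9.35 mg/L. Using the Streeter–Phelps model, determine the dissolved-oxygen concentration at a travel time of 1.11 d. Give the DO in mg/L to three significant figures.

k_d L₀/(k_a−k_d) = 0.449×24.7/(1.37−0.449) = 11.09/0.9210 = 12.04 mg/L.
e^(−k_d t) = e^(−0.449×1.110) = 0.6075; e^(−k_a t) = e^(−1.37×1.110) = 0.2186.
D = 12.04 × (0.6075 − 0.2186) + 2.15 × 0.2186 = 4.684 + 0.4699 = 5.153 mg/L.
DO = C_s − D = 9.35 − 5.153 = 4.197 mg/L.

DO ≈ 4.20 mg/L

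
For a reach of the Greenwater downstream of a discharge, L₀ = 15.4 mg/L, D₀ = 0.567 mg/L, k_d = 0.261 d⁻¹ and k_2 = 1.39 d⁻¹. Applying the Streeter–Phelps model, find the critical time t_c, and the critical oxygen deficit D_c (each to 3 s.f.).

t_c = [1/(k_2−k_d)] ln[(k_2/k_d)(1 − D₀(k_2−k_d)/(k_d L₀))]
= [1/(1.39−0.261)] ln[(1.39/0.261)(1 − 0.567×1.129/(0.261×15.4))]
= (1/1.129) ln[5.326 × 0.8407] = 0.8857 × ln(4.477) = 0.8857 × 1.499 = 1.328 d.
L(t_c) = L₀ e^(−k_d t_c) = 15.4 × 0.7071 = 10.89 mg/L, and at the critical point k_2 D_c = k_d L, so D_c = (0.261/1.39) × 10.89 = 2.045 mg/L.

t_c ≈ 1.33 d; D_c ≈ 2.04 mg/L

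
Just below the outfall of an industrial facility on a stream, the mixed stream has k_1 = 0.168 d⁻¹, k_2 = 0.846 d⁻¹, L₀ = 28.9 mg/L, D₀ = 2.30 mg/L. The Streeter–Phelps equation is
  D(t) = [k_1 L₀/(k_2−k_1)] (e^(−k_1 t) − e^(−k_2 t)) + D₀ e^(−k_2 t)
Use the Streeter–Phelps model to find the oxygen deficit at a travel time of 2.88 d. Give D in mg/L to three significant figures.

D ≈ 3.99 mg/L

k_1 L₀/(k_2−k_1) = 0.168×28.9/(0.846−0.168) = 4.855/0.6780 = 7.161 mg/L.
e^(−k_1 t) = e^(−0.168×2.880) = 0.6164; e^(−k_2 t) = e^(−0.846×2.880) = 0.08747.
D = 7.161 × (0.6164 − 0.08747) + 2.30 × 0.08747 = 3.788 + 0.2012 = 3.989 mg/L.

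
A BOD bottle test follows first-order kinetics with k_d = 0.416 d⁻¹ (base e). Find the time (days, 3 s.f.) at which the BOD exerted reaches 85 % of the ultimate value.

t ≈ 4.56 d

y/L₀ = 1 − e^(−k_d t) = 0.85 ⇒ e^(−k_d t) = 0.150
t = −ln(0.150) / 0.416 = 1.897 / 0.416 = 4.560 d.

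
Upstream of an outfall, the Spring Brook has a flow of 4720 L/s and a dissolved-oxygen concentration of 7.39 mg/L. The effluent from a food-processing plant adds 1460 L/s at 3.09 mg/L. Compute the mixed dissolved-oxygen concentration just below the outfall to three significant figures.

6.37 mg/L

Flow-weighted mixing: C = (Q_r C_r + Q_w C_w)/(Q_r + Q_w)
= (4720×7.39 + 1460×3.09)/(4720 + 1460) = 39390/6180 = 6.374 mg/L.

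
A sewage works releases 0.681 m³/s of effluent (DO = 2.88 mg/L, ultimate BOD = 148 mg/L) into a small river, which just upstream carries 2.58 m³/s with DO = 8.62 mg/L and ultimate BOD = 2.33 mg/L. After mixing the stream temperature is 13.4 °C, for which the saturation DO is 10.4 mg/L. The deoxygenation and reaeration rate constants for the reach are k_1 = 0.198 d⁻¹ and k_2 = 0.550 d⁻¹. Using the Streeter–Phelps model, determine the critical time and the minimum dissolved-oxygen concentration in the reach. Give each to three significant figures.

Mixed DO = (2.58×8.62 + 0.681×2.88)/(2.58+0.681) = 24.20/3.261 = 7.421 mg/L.
Mixed L₀ = (2.58×2.33 + 0.681×148)/(3.261) = 106.8/3.261 = 32.75 mg/L.
Initial deficit D₀ = C_s − DO₀ = 10.4 − 7.421 = 2.979 mg/L.
t_c = (1/0.3520) ln[(0.550/0.198)(1 − 2.979×0.3520/(0.198×32.75))] = 2.841 × ln(2.329) = 2.401 d.
D_c = (0.198/0.550) × 32.75 × e^(−0.198×2.401) = 0.3600 × 32.75 × 0.6216 = 7.329 mg/L.
Minimum DO = 10.4 − 7.329 = 3.071 mg/L.

t_c ≈ 2.40 d; minimum DO ≈ 3.07 mg/L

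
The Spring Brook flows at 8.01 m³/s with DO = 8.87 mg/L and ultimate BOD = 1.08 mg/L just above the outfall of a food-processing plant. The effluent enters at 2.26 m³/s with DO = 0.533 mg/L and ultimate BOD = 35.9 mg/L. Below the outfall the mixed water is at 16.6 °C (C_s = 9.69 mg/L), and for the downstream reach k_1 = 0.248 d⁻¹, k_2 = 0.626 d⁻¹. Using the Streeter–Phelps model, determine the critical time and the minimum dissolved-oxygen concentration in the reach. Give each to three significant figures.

t_c ≈ 0.806 d; minimum DO ≈ 6.85 mg/L

Mixed DO = (8.01×8.87 + 2.26×0.533)/(8.01+2.26) = 72.25/10.27 = 7.035 mg/L.
Mixed L₀ = (8.01×1.08 + 2.26×35.9)/(10.27) = 89.78/10.27 = 8.742 mg/L.
Initial deficit D₀ = C_s − DO₀ = 9.69 − 7.035 = 2.655 mg/L.
t_c = (1/0.3780) ln[(0.626/0.248)(1 − 2.655×0.3780/(0.248×8.742))] = 2.646 × ln(1.356) = 0.8056 d.
D_c = (0.248/0.626) × 8.742 × e^(−0.248×0.8056) = 0.3962 × 8.742 × 0.8189 = 2.836 mg/L.
Minimum DO = 9.69 − 2.836 = 6.854 mg/L.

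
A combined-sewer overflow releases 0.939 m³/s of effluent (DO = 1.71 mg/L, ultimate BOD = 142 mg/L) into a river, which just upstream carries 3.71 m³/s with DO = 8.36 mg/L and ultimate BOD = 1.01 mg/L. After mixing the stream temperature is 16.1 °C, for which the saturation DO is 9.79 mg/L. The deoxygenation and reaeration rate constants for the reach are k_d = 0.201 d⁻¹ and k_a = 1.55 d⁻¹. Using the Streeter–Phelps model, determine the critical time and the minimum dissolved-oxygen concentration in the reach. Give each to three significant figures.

Mixed DO = (3.71×8.36 + 0.939×1.71)/(3.71+0.939) = 32.62/4.649 = 7.017 mg/L.
Mixed L₀ = (3.71×1.01 + 0.939×142)/(4.649) = 137.1/4.649 = 29.49 mg/L.
Initial deficit D₀ = C_s − DO₀ = 9.79 − 7.017 = 2.773 mg/L.
t_c = (1/1.349) ln[(1.55/0.201)(1 − 2.773×1.349/(0.201×29.49))] = 0.7413 × ln(2.844) = 0.7748 d.
D_c = (0.201/1.55) × 29.49 × e^(−0.201×0.7748) = 0.1297 × 29.49 × 0.8558 = 3.272 mg/L.
Minimum DO = 9.79 − 3.272 = 6.518 mg/L.

t_c ≈ 0.775 d; minimum DO ≈ 6.52 mg/L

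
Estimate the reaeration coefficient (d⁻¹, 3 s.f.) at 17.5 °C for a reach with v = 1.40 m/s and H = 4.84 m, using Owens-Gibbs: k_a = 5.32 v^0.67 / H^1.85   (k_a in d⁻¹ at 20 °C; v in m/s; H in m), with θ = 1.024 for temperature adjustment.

k_a ≈ 0.340 d⁻¹

k_a(20) = 5.32 × 1.40^0.67 / 4.84^1.85 = 5.32 × 1.253 / 18.49 = 0.3605 d⁻¹.
k_a(17.5) = 0.3605 × 1.024^(17.5−20) = 0.3605 × 0.9424 = 0.3397 d⁻¹.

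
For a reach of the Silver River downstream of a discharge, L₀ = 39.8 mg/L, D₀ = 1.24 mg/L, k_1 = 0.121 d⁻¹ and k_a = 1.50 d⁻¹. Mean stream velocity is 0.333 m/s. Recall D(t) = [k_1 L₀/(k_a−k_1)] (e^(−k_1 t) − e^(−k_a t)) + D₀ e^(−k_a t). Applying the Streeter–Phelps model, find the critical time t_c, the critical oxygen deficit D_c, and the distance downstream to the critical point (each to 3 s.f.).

t_c ≈ 1.51 d; D_c ≈ 2.68 mg/L; x_c ≈ 43.4 km

At the critical point dD/dt = 0, so k_1 L₀ e^(−k_1 t) = k_a D. Substituting D(t) from the Streeter–Phelps equation and solving for t gives
t_c = ln[(k_a/k_1)(1 − D₀(k_a−k_1)/(k_1 L₀))] / (k_a−k_1).
Here k_a−k_1 = 1.379 d⁻¹ and 1 − D₀(k_a−k_1)/(k_1 L₀) = 1 − 1.24×1.379/(0.121×39.8) = 0.6449, so
t_c = ln(12.40 × 0.6449) / 1.379 = 2.079 / 1.379 = 1.507 d.
L(t_c) = L₀ e^(−k_1 t_c) = 39.8 × 0.8333 = 33.16 mg/L, and at the critical point k_a D_c = k_1 L, so D_c = (0.121/1.50) × 33.16 = 2.675 mg/L.
x_c = v t_c = 0.333 m/s × 1.507 d × 86400 s/d = 43370 m ≈ 43.4 km.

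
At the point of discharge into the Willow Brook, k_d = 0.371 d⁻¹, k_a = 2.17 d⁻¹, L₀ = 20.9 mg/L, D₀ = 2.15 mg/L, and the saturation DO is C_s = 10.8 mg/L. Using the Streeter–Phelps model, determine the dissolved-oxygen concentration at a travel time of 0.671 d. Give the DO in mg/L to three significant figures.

DO ≈ 7.94 mg/L

k_d L₀/(k_a−k_d) = 0.371×20.9/(2.17−0.371) = 7.754/1.799 = 4.310 mg/L.
e^(−k_d t) = e^(−0.371×0.6710) = 0.7796; e^(−k_a t) = e^(−2.17×0.6710) = 0.2332.
D = 4.310 × (0.7796 − 0.2332) + 2.15 × 0.2332 = 2.355 + 0.5013 = 2.857 mg/L.
DO = C_s − D = 10.8 − 2.857 = 7.943 mg/L.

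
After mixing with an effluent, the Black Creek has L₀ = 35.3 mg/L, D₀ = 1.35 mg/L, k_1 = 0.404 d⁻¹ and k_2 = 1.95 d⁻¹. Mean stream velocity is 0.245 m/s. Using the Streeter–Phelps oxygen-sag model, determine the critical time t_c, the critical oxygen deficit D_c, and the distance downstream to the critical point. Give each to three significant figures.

t_c ≈ 0.916 d; D_c ≈ 5.05 mg/L; x_c ≈ 19.4 km

At the critical point dD/dt = 0, so k_1 L₀ e^(−k_1 t) = k_2 D. Substituting D(t) from the Streeter–Phelps equation and solving for t gives
t_c = ln[(k_2/k_1)(1 − D₀(k_2−k_1)/(k_1 L₀))] / (k_2−k_1).
Here k_2−k_1 = 1.546 d⁻¹ and 1 − D₀(k_2−k_1)/(k_1 L₀) = 1 − 1.35×1.546/(0.404×35.3) = 0.8537, so
t_c = ln(4.827 × 0.8537) / 1.546 = 1.416 / 1.546 = 0.9159 d.
D_c = (k_1/k_2) L₀ e^(−k_1 t_c) = (0.404/1.95) × 35.3 × e^(−0.404×0.9159) = 0.2072 × 35.3 × 0.6907 = 5.052 mg/L.
x_c = v t_c = 0.245 m/s × 0.9159 d × 86400 s/d = 19390 m ≈ 19.4 km.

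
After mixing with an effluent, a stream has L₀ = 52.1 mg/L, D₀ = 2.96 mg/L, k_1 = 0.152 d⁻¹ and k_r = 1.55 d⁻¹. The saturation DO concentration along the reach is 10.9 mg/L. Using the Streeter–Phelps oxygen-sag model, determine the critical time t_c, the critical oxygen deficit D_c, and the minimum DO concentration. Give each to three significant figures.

t_c = [1/(k_r−k_1)] ln[(k_r/k_1)(1 − D₀(k_r−k_1)/(k_1 L₀))]
= [1/(1.55−0.152)] ln[(1.55/0.152)(1 − 2.96×1.398/(0.152×52.1))]
= (1/1.398) ln[10.20 × 0.4775] = 0.7153 × ln(4.869) = 0.7153 × 1.583 = 1.132 d.
L(t_c) = L₀ e^(−k_1 t_c) = 52.1 × 0.8419 = 43.86 mg/L, and at the critical point k_r D_c = k_1 L, so D_c = (0.152/1.55) × 43.86 = 4.301 mg/L.
Minimum DO = C_s − D_c = 10.9 − 4.301 = 6.599 mg/L.

t_c ≈ 1.13 d; D_c ≈ 4.30 mg/L; min DO ≈ 6.60 mg/L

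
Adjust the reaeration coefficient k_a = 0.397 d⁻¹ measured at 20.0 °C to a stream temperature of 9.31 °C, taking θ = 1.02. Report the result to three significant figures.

k_a ≈ 0.321 d⁻¹

k_a(T₂) = k_a(T₁) · θ^(T₂−T₁) = 0.397 × 1.02^(9.31−20.0)
= 0.397 × 1.02^-10.7 = 0.397 × 0.8092 = 0.3213 d⁻¹.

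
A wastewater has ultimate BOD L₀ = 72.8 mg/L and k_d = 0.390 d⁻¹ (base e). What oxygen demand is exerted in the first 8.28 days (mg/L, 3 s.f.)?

y_t = L₀(1 − e^(−k_d t)) = 72.8 × (1 − e^(−0.390×8.28))
= 72.8 × (1 − 0.03959) = 72.8 × 0.9604 = 69.92 mg/L.

y ≈ 69.9 mg/L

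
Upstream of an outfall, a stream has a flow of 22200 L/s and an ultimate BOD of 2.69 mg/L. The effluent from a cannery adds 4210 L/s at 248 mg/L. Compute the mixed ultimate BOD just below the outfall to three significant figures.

Flow-weighted mixing: C = (Q_r C_r + Q_w C_w)/(Q_r + Q_w)
= (22200×2.69 + 4210×248)/(22200 + 4210) = 1.104×10^6/26410 = 41.79 mg/L.

41.8 mg/L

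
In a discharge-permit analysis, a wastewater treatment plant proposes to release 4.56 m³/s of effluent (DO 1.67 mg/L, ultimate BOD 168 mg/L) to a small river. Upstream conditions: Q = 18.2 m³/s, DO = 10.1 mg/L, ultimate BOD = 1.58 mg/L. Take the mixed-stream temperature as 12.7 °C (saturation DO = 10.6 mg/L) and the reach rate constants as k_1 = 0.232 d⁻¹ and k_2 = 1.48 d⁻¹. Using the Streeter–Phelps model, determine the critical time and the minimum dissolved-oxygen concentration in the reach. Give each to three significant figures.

Mixed DO = (18.2×10.1 + 4.56×1.67)/(18.2+4.56) = 191.4/22.76 = 8.411 mg/L.
Mixed L₀ = (18.2×1.58 + 4.56×168)/(22.76) = 794.8/22.76 = 34.92 mg/L.
Initial deficit D₀ = C_s − DO₀ = 10.6 − 8.411 = 2.189 mg/L.
t_c = (1/1.248) ln[(1.48/0.232)(1 − 2.189×1.248/(0.232×34.92))] = 0.8013 × ln(4.228) = 1.155 d.
D_c = (0.232/1.48) × 34.92 × e^(−0.232×1.155) = 0.1568 × 34.92 × 0.7649 = 4.187 mg/L.
Minimum DO = 10.6 − 4.187 = 6.413 mg/L.

t_c ≈ 1.16 d; minimum DO ≈ 6.41 mg/L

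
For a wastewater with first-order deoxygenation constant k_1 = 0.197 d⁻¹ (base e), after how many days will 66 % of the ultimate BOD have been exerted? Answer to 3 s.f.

t ≈ 5.48 d

y/L₀ = 1 − e^(−k_1 t) = 0.66 ⇒ e^(−k_1 t) = 0.340
t = −ln(0.340) / 0.197 = 1.079 / 0.197 = 5.476 d.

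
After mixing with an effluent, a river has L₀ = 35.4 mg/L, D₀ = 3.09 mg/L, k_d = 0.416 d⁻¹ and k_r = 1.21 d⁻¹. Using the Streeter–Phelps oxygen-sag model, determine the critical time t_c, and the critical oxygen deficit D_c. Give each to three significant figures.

At the critical point dD/dt = 0, so k_d L₀ e^(−k_d t) = k_r D. Substituting D(t) from the Streeter–Phelps equation and solving for t gives
t_c = ln[(k_r/k_d)(1 − D₀(k_r−k_d)/(k_d L₀))] / (k_r−k_d).
Here k_r−k_d = 0.7940 d⁻¹ and 1 − D₀(k_r−k_d)/(k_d L₀) = 1 − 3.09×0.7940/(0.416×35.4) = 0.8334, so
t_c = ln(2.909 × 0.8334) / 0.7940 = 0.8854 / 0.7940 = 1.115 d.
L(t_c) = L₀ e^(−k_d t_c) = 35.4 × 0.6288 = 22.26 mg/L, and at the critical point k_r D_c = k_d L, so D_c = (0.416/1.21) × 22.26 = 7.653 mg/L.

t_c ≈ 1.12 d; D_c ≈ 7.65 mg/L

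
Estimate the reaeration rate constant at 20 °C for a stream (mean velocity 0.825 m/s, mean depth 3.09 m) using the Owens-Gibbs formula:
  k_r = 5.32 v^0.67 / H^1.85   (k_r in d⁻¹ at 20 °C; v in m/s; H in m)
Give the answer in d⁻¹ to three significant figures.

k_r = 5.32 × 0.825^0.67 / 3.09^1.85 = 5.32 × 0.8791 / 8.062 = 0.5801 d⁻¹.

k_r ≈ 0.580 d⁻¹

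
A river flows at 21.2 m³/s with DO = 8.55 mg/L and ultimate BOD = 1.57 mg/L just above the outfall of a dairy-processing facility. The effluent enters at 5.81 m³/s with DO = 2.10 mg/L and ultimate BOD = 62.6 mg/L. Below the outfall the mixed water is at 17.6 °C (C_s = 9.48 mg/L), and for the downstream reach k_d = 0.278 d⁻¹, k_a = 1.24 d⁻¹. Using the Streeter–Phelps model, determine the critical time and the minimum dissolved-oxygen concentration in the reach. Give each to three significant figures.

Mixed DO = (21.2×8.55 + 5.81×2.10)/(21.2+5.81) = 193.5/27.01 = 7.163 mg/L.
Mixed L₀ = (21.2×1.57 + 5.81×62.6)/(27.01) = 397.0/27.01 = 14.70 mg/L.
Initial deficit D₀ = C_s − DO₀ = 9.48 − 7.163 = 2.317 mg/L.
t_c = (1/0.9620) ln[(1.24/0.278)(1 − 2.317×0.9620/(0.278×14.70))] = 1.040 × ln(2.027) = 0.7344 d.
D_c = (0.278/1.24) × 14.70 × e^(−0.278×0.7344) = 0.2242 × 14.70 × 0.8153 = 2.687 mg/L.
Minimum DO = 9.48 − 2.687 = 6.793 mg/L.

t_c ≈ 0.734 d; minimum DO ≈ 6.79 mg/L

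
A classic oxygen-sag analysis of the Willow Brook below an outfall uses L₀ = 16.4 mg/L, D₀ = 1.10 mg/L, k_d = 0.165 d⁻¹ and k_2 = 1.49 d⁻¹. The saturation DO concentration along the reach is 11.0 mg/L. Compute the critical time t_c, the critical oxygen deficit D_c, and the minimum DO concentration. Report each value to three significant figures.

t_c ≈ 1.08 d; D_c ≈ 1.52 mg/L; min DO ≈ 9.48 mg/L

At the critical point dD/dt = 0, so k_d L₀ e^(−k_d t) = k_2 D. Substituting D(t) from the Streeter–Phelps equation and solving for t gives
t_c = ln[(k_2/k_d)(1 − D₀(k_2−k_d)/(k_d L₀))] / (k_2−k_d).
Here k_2−k_d = 1.325 d⁻¹ and 1 − D₀(k_2−k_d)/(k_d L₀) = 1 − 1.10×1.325/(0.165×16.4) = 0.4614, so
t_c = ln(9.030 × 0.4614) / 1.325 = 1.427 / 1.325 = 1.077 d.
L(t_c) = L₀ e^(−k_d t_c) = 16.4 × 0.8372 = 13.73 mg/L, and at the critical point k_2 D_c = k_d L, so D_c = (0.165/1.49) × 13.73 = 1.520 mg/L.
Minimum DO = C_s − D_c = 11.0 − 1.520 = 9.480 mg/L.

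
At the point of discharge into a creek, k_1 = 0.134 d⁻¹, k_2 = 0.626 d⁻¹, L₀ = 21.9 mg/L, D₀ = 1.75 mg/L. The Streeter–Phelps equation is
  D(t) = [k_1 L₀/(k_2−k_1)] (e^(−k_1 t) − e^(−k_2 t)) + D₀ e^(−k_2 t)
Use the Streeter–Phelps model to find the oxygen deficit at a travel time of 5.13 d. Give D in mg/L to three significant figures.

D ≈ 2.83 mg/L

k_1 L₀/(k_2−k_1) = 0.134×21.9/(0.626−0.134) = 2.935/0.4920 = 5.965 mg/L.
e^(−k_1 t) = e^(−0.134×5.130) = 0.5029; e^(−k_2 t) = e^(−0.626×5.130) = 0.04030.
D = 5.965 × (0.5029 − 0.04030) + 1.75 × 0.04030 = 2.759 + 0.07053 = 2.830 mg/L.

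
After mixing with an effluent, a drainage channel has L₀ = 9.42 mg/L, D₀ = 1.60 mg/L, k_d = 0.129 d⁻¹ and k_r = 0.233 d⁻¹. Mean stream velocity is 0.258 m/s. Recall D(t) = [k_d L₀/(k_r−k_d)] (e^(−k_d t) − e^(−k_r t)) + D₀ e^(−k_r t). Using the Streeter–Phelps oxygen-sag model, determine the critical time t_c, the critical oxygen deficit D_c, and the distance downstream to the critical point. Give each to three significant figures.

t_c ≈ 4.27 d; D_c ≈ 3.01 mg/L; x_c ≈ 95.2 km

With k_r/k_d = 1.806 and 1 − D₀(k_r−k_d)/(k_d L₀) = 0.8631,
t_c = ln(1.806 × 0.8631) / (0.233 − 0.129) = ln(1.559) / 0.1040 = 0.4440/0.1040 = 4.269 d.
D_c = (k_d/k_r) L₀ e^(−k_d t_c) = (0.129/0.233) × 9.42 × e^(−0.129×4.269) = 0.5536 × 9.42 × 0.5766 = 3.007 mg/L.
x_c = v t_c = 0.258 m/s × 4.269 d × 86400 s/d = 95160 m ≈ 95.2 km.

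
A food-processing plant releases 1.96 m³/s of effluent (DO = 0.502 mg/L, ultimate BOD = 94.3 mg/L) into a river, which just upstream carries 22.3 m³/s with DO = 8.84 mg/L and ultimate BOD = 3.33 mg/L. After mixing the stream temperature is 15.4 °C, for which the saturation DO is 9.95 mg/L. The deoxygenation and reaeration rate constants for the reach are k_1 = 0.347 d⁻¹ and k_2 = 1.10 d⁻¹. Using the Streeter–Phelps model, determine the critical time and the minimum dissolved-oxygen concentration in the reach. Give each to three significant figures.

Mixed DO = (22.3×8.84 + 1.96×0.502)/(22.3+1.96) = 198.1/24.26 = 8.166 mg/L.
Mixed L₀ = (22.3×3.33 + 1.96×94.3)/(24.26) = 259.1/24.26 = 10.68 mg/L.
Initial deficit D₀ = C_s − DO₀ = 9.95 − 8.166 = 1.784 mg/L.
t_c = (1/0.7530) ln[(1.10/0.347)(1 − 1.784×0.7530/(0.347×10.68))] = 1.328 × ln(2.021) = 0.9345 d.
D_c = (0.347/1.10) × 10.68 × e^(−0.347×0.9345) = 0.3155 × 10.68 × 0.7231 = 2.436 mg/L.
Minimum DO = 9.95 − 2.436 = 7.514 mg/L.

t_c ≈ 0.934 d; minimum DO ≈ 7.51 mg/L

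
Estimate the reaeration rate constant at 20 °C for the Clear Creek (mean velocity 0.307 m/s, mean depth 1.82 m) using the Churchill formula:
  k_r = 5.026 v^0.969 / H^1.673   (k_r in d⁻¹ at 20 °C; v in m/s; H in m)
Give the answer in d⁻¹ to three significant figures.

k_r = 5.026 × 0.307^0.969 / 1.82^1.673 = 5.026 × 0.3184 / 2.723 = 0.5877 d⁻¹.

k_r ≈ 0.588 d⁻¹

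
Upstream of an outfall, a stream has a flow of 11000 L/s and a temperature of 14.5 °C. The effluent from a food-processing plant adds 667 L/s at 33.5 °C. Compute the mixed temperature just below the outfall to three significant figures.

15.6 °C

Flow-weighted mixing: C = (Q_r C_r + Q_w C_w)/(Q_r + Q_w)
= (11000×14.5 + 667×33.5)/(11000 + 667) = 181800/11670 = 15.59 °C.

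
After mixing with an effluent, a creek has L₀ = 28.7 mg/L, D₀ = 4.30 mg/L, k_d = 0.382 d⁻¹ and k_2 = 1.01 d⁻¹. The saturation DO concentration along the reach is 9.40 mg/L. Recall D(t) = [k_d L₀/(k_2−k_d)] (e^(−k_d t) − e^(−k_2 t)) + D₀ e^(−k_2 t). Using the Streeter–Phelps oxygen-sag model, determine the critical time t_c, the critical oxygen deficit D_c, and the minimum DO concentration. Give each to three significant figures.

t_c ≈ 1.10 d; D_c ≈ 7.14 mg/L; min DO ≈ 2.26 mg/L

With k_2/k_d = 2.644 and 1 − D₀(k_2−k_d)/(k_d L₀) = 0.7537,
t_c = ln(2.644 × 0.7537) / (1.01 − 0.382) = ln(1.993) / 0.6280 = 0.6895/0.6280 = 1.098 d.
L(t_c) = L₀ e^(−k_d t_c) = 28.7 × 0.6574 = 18.87 mg/L, and at the critical point k_2 D_c = k_d L, so D_c = (0.382/1.01) × 18.87 = 7.136 mg/L.
Minimum DO = C_s − D_c = 9.40 − 7.136 = 2.264 mg/L.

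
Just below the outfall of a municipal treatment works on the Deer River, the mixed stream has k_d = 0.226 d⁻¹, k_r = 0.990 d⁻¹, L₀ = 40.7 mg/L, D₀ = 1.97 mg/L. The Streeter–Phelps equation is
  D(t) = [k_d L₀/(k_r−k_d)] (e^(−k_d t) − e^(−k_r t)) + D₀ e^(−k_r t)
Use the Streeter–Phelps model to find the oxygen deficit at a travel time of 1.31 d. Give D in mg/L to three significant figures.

D ≈ 6.20 mg/L

k_d L₀/(k_r−k_d) = 0.226×40.7/(0.990−0.226) = 9.198/0.7640 = 12.04 mg/L.
e^(−k_d t) = e^(−0.226×1.310) = 0.7437; e^(−k_r t) = e^(−0.990×1.310) = 0.2734.
D = 12.04 × (0.7437 − 0.2734) + 1.97 × 0.2734 = 5.663 + 0.5386 = 6.202 mg/L.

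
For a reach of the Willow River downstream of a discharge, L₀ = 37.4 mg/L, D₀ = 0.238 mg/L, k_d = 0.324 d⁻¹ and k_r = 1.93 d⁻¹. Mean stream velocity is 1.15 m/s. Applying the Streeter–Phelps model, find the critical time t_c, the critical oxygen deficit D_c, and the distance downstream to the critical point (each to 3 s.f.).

At the critical point dD/dt = 0, so k_d L₀ e^(−k_d t) = k_r D. Substituting D(t) from the Streeter–Phelps equation and solving for t gives
t_c = ln[(k_r/k_d)(1 − D₀(k_r−k_d)/(k_d L₀))] / (k_r−k_d).
Here k_r−k_d = 1.606 d⁻¹ and 1 − D₀(k_r−k_d)/(k_d L₀) = 1 − 0.238×1.606/(0.324×37.4) = 0.9685, so
t_c = ln(5.957 × 0.9685) / 1.606 = 1.752 / 1.606 = 1.091 d.
D_c = (k_d/k_r) L₀ e^(−k_d t_c) = (0.324/1.93) × 37.4 × e^(−0.324×1.091) = 0.1679 × 37.4 × 0.7022 = 4.409 mg/L.
x_c = v t_c = 1.15 m/s × 1.091 d × 86400 s/d = 108400 m ≈ 108 km.

t_c ≈ 1.09 d; D_c ≈ 4.41 mg/L; x_c ≈ 108 km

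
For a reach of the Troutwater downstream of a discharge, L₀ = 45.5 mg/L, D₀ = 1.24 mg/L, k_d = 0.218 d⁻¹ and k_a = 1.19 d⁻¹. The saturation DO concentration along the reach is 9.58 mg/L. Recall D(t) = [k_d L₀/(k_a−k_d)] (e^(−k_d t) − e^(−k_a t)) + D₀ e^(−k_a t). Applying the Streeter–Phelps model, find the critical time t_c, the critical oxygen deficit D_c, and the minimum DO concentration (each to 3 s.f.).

t_c ≈ 1.61 d; D_c ≈ 5.86 mg/L; min DO ≈ 3.72 mg/L

With k_a/k_d = 5.459 and 1 − D₀(k_a−k_d)/(k_d L₀) = 0.8785,
t_c = ln(5.459 × 0.8785) / (1.19 − 0.218) = ln(4.795) / 0.9720 = 1.568/0.9720 = 1.613 d.
L(t_c) = L₀ e^(−k_d t_c) = 45.5 × 0.7036 = 32.01 mg/L, and at the critical point k_a D_c = k_d L, so D_c = (0.218/1.19) × 32.01 = 5.864 mg/L.
Minimum DO = C_s − D_c = 9.58 − 5.864 = 3.716 mg/L.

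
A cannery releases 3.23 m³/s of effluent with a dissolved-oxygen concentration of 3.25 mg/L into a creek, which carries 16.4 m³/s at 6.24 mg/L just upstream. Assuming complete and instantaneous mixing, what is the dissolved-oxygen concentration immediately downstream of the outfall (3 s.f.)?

Flow-weighted mixing: C = (Q_r C_r + Q_w C_w)/(Q_r + Q_w)
= (16.4×6.24 + 3.23×3.25)/(16.4 + 3.23) = 112.8/19.63 = 5.748 mg/L.

5.75 mg/L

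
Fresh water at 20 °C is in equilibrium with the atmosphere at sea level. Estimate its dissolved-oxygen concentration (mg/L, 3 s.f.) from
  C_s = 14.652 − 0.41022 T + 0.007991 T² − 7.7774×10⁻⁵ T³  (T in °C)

C_s = 14.652 − 0.41022×20 + 0.007991×20² − 7.7774×10⁻⁵×20³ = 9.022 mg/L.

C_s ≈ 9.02 mg/L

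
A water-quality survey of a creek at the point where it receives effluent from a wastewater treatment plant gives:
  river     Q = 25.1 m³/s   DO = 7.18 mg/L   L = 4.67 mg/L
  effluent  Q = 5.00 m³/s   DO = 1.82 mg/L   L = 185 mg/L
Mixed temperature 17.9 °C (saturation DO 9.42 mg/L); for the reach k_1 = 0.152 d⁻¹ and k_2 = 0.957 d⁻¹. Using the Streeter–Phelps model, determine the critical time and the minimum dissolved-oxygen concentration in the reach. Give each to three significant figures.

t_c ≈ 1.48 d; minimum DO ≈ 5.03 mg/L

Mixed DO = (25.1×7.18 + 5.00×1.82)/(25.1+5.00) = 189.3/30.10 = 6.290 mg/L.
Mixed L₀ = (25.1×4.67 + 5.00×185)/(30.10) = 1042/30.10 = 34.63 mg/L.
Initial deficit D₀ = C_s − DO₀ = 9.42 − 6.290 = 3.130 mg/L.
t_c = (1/0.8050) ln[(0.957/0.152)(1 − 3.130×0.8050/(0.152×34.63))] = 1.242 × ln(3.281) = 1.476 d.
D_c = (0.152/0.957) × 34.63 × e^(−0.152×1.476) = 0.1588 × 34.63 × 0.7990 = 4.394 mg/L.
Minimum DO = 9.42 − 4.394 = 5.026 mg/L.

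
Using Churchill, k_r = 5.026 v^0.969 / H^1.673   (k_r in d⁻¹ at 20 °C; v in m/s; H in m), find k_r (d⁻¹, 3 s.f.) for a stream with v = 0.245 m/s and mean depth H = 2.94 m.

k_r = 5.026 × 0.245^0.969 / 2.94^1.673 = 5.026 × 0.2559 / 6.075 = 0.2117 d⁻¹.

k_r ≈ 0.212 d⁻¹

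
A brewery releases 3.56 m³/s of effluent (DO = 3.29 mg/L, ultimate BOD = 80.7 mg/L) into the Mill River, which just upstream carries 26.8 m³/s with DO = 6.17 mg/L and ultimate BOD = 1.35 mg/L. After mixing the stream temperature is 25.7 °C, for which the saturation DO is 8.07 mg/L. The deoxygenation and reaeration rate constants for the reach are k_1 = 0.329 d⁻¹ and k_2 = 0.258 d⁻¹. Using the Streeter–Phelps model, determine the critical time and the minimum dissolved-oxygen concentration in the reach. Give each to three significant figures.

t_c ≈ 2.80 d; minimum DO ≈ 2.66 mg/L

Mixed DO = (26.8×6.17 + 3.56×3.29)/(26.8+3.56) = 177.1/30.36 = 5.832 mg/L.
Mixed L₀ = (26.8×1.35 + 3.56×80.7)/(30.36) = 323.5/30.36 = 10.65 mg/L.
Initial deficit D₀ = C_s − DO₀ = 8.07 − 5.832 = 2.238 mg/L.
t_c = (1/-0.07100) ln[(0.258/0.329)(1 − 2.238×-0.07100/(0.329×10.65))] = -14.08 × ln(0.8197) = 2.800 d.
D_c = (0.329/0.258) × 10.65 × e^(−0.329×2.800) = 1.275 × 10.65 × 0.3981 = 5.409 mg/L.
Minimum DO = 8.07 − 5.409 = 2.661 mg/L.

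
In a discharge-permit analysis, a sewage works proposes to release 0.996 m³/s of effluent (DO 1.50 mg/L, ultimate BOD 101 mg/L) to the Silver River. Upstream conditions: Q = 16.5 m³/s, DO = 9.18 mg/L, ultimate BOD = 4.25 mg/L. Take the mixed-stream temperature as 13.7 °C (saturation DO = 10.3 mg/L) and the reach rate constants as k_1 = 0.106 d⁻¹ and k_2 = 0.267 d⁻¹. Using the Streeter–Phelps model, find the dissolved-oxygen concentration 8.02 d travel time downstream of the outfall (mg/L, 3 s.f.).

Mixed DO = (16.5×9.18 + 0.996×1.50)/(16.5+0.996) = 153.0/17.50 = 8.743 mg/L.
Mixed L₀ = (16.5×4.25 + 0.996×101)/(17.50) = 170.7/17.50 = 9.758 mg/L.
Initial deficit D₀ = C_s − DO₀ = 10.3 − 8.743 = 1.557 mg/L.
D(8.02) = [0.106×9.758/(0.267−0.106)](e^(−0.106×8.02) − e^(−0.267×8.02)) + 1.557 e^(−0.267×8.02)
= 6.424 × (0.4274 − 0.1175) + 1.557 × 0.1175 = 2.174 mg/L.
DO = 10.3 − 2.174 = 8.126 mg/L.

DO ≈ 8.13 mg/L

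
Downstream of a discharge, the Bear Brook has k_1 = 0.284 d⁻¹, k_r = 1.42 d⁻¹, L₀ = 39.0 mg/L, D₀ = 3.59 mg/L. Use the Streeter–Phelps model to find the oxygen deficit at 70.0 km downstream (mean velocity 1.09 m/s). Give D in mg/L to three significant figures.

D ≈ 5.75 mg/L

Travel time t = x/v = 70.0 km / (1.09 m/s) = 70000 m / 1.09 m/s = 64220 s = 0.7433 d.
k_1 L₀/(k_r−k_1) = 0.284×39.0/(1.42−0.284) = 11.08/1.136 = 9.750 mg/L.
e^(−k_1 t) = e^(−0.284×0.7433) = 0.8097; e^(−k_r t) = e^(−1.42×0.7433) = 0.3480.
D = 9.750 × (0.8097 − 0.3480) + 3.59 × 0.3480 = 4.501 + 1.249 = 5.751 mg/L.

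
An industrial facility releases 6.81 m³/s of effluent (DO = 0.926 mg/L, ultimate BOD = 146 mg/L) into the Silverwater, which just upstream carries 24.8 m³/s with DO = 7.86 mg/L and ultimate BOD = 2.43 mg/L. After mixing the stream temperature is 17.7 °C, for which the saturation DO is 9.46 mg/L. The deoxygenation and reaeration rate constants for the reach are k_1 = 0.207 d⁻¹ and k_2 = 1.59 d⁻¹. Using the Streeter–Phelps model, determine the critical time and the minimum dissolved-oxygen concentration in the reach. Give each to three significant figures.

t_c ≈ 0.775 d; minimum DO ≈ 5.76 mg/L

Mixed DO = (24.8×7.86 + 6.81×0.926)/(24.8+6.81) = 201.2/31.61 = 6.366 mg/L.
Mixed L₀ = (24.8×2.43 + 6.81×146)/(31.61) = 1055/31.61 = 33.36 mg/L.
Initial deficit D₀ = C_s − DO₀ = 9.46 − 6.366 = 3.094 mg/L.
t_c = (1/1.383) ln[(1.59/0.207)(1 − 3.094×1.383/(0.207×33.36))] = 0.7231 × ln(2.922) = 0.7753 d.
D_c = (0.207/1.59) × 33.36 × e^(−0.207×0.7753) = 0.1302 × 33.36 × 0.8517 = 3.699 mg/L.
Minimum DO = 9.46 − 3.699 = 5.761 mg/L.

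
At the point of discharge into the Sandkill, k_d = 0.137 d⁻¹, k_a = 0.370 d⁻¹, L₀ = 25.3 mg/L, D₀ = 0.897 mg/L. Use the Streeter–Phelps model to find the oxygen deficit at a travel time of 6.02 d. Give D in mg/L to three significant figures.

D ≈ 5.01 mg/L

k_d L₀/(k_a−k_d) = 0.137×25.3/(0.370−0.137) = 3.466/0.2330 = 14.88 mg/L.
e^(−k_d t) = e^(−0.137×6.020) = 0.4383; e^(−k_a t) = e^(−0.370×6.020) = 0.1078.
D = 14.88 × (0.4383 − 0.1078) + 0.897 × 0.1078 = 4.917 + 0.09670 = 5.014 mg/L.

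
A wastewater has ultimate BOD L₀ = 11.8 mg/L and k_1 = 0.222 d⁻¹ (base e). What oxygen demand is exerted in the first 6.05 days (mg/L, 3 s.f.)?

y ≈ 8.72 mg/L

y_t = L₀(1 − e^(−k_1 t)) = 11.8 × (1 − e^(−0.222×6.05))
= 11.8 × (1 − 0.2610) = 11.8 × 0.7390 = 8.720 mg/L.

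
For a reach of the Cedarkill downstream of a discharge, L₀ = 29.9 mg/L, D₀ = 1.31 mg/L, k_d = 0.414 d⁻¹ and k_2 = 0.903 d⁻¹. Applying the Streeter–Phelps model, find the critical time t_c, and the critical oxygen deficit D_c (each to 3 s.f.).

t_c = [1/(k_2−k_d)] ln[(k_2/k_d)(1 − D₀(k_2−k_d)/(k_d L₀))]
= [1/(0.903−0.414)] ln[(0.903/0.414)(1 − 1.31×0.4890/(0.414×29.9))]
= (1/0.4890) ln[2.181 × 0.9483] = 2.045 × ln(2.068) = 2.045 × 0.7267 = 1.486 d.
D_c = (k_d/k_2) L₀ e^(−k_d t_c) = (0.414/0.903) × 29.9 × e^(−0.414×1.486) = 0.4585 × 29.9 × 0.5405 = 7.409 mg/L.

t_c ≈ 1.49 d; D_c ≈ 7.41 mg/L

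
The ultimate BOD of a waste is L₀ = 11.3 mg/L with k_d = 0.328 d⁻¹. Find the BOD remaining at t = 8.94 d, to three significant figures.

L ≈ 0.602 mg/L

L_t = L₀ e^(−k_d t) = 11.3 × e^(−0.328×8.94) = 11.3 × 0.05327 = 0.6020 mg/L.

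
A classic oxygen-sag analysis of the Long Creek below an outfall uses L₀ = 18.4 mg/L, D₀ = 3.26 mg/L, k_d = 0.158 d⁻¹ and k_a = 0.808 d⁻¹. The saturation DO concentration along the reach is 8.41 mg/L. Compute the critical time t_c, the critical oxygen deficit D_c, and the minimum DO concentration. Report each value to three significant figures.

t_c = [1/(k_a−k_d)] ln[(k_a/k_d)(1 − D₀(k_a−k_d)/(k_d L₀))]
= [1/(0.808−0.158)] ln[(0.808/0.158)(1 − 3.26×0.6500/(0.158×18.4))]
= (1/0.6500) ln[5.114 × 0.2711] = 1.538 × ln(1.386) = 1.538 × 0.3268 = 0.5027 d.
D_c = (k_d/k_a) L₀ e^(−k_d t_c) = (0.158/0.808) × 18.4 × e^(−0.158×0.5027) = 0.1955 × 18.4 × 0.9236 = 3.323 mg/L.
Minimum DO = C_s − D_c = 8.41 − 3.323 = 5.087 mg/L.

t_c ≈ 0.503 d; D_c ≈ 3.32 mg/L; min DO ≈ 5.09 mg/L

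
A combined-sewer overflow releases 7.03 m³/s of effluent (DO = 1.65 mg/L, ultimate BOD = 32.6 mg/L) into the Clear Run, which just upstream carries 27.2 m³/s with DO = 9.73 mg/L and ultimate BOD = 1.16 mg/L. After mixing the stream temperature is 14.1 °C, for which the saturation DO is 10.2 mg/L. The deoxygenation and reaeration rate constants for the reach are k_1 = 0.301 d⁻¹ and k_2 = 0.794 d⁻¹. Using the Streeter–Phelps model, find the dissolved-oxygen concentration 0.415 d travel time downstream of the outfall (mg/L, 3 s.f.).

Mixed DO = (27.2×9.73 + 7.03×1.65)/(27.2+7.03) = 276.3/34.23 = 8.071 mg/L.
Mixed L₀ = (27.2×1.16 + 7.03×32.6)/(34.23) = 260.7/34.23 = 7.617 mg/L.
Initial deficit D₀ = C_s − DO₀ = 10.2 − 8.071 = 2.129 mg/L.
D(0.415) = [0.301×7.617/(0.794−0.301)](e^(−0.301×0.415) − e^(−0.794×0.415)) + 2.129 e^(−0.794×0.415)
= 4.651 × (0.8826 − 0.7193) + 2.129 × 0.7193 = 2.291 mg/L.
DO = 10.2 − 2.291 = 7.909 mg/L.

DO ≈ 7.91 mg/L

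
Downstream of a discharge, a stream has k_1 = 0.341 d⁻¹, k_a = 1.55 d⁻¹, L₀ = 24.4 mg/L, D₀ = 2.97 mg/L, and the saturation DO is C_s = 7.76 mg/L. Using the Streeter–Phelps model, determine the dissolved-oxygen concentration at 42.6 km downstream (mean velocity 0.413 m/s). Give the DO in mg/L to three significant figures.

DO ≈ 3.79 mg/L

Travel time t = x/v = 42.6 km / (0.413 m/s) = 42600 m / 0.413 m/s = 103100 s = 1.194 d.
k_1 L₀/(k_a−k_1) = 0.341×24.4/(1.55−0.341) = 8.320/1.209 = 6.882 mg/L.
e^(−k_1 t) = e^(−0.341×1.194) = 0.6656; e^(−k_a t) = e^(−1.55×1.194) = 0.1572.
D = 6.882 × (0.6656 − 0.1572) + 2.97 × 0.1572 = 3.499 + 0.4668 = 3.966 mg/L.
DO = C_s − D = 7.76 − 3.966 = 3.794 mg/L.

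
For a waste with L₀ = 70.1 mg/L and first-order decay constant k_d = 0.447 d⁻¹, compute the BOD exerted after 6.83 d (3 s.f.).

y_t = L₀(1 − e^(−k_d t)) = 70.1 × (1 − e^(−0.447×6.83))
= 70.1 × (1 − 0.04722) = 70.1 × 0.9528 = 66.79 mg/L.

y ≈ 66.8 mg/L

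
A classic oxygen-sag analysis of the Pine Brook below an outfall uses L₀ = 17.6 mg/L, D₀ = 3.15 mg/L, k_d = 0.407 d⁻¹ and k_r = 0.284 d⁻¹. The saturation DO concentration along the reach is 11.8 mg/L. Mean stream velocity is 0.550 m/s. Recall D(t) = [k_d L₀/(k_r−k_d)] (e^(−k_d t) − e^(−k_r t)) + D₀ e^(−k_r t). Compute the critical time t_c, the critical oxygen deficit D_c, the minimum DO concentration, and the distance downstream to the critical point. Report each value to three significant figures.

t_c ≈ 2.50 d; D_c ≈ 9.13 mg/L; min DO ≈ 2.67 mg/L; x_c ≈ 119 km

With k_r/k_d = 0.6978 and 1 − D₀(k_r−k_d)/(k_d L₀) = 1.054,
t_c = ln(0.6978 × 1.054) / (0.284 − 0.407) = ln(0.7355) / -0.1230 = -0.3072/-0.1230 = 2.497 d.
L(t_c) = L₀ e^(−k_d t_c) = 17.6 × 0.3619 = 6.369 mg/L, and at the critical point k_r D_c = k_d L, so D_c = (0.407/0.284) × 6.369 = 9.128 mg/L.
Minimum DO = C_s − D_c = 11.8 − 9.128 = 2.672 mg/L.
x_c = v t_c = 0.550 m/s × 2.497 d × 86400 s/d = 118700 m ≈ 119 km.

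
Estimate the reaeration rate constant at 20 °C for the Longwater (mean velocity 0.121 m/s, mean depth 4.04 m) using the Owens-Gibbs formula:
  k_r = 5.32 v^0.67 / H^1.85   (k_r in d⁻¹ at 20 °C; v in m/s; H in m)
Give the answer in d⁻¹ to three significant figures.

k_r = 5.32 × 0.121^0.67 / 4.04^1.85 = 5.32 × 0.2429 / 13.24 = 0.09763 d⁻¹.

k_r ≈ 0.0976 d⁻¹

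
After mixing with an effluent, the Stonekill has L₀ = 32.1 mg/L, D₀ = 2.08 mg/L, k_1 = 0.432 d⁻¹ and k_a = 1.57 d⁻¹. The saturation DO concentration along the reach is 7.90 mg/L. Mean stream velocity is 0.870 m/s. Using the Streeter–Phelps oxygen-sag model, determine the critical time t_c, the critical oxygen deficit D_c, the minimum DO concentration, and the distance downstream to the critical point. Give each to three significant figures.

With k_a/k_1 = 3.634 and 1 − D₀(k_a−k_1)/(k_1 L₀) = 0.8293,
t_c = ln(3.634 × 0.8293) / (1.57 − 0.432) = ln(3.014) / 1.138 = 1.103/1.138 = 0.9695 d.
L(t_c) = L₀ e^(−k_1 t_c) = 32.1 × 0.6578 = 21.12 mg/L, and at the critical point k_a D_c = k_1 L, so D_c = (0.432/1.57) × 21.12 = 5.810 mg/L.
Minimum DO = C_s − D_c = 7.90 − 5.810 = 2.090 mg/L.
x_c = v t_c = 0.870 m/s × 0.9695 d × 86400 s/d = 72870 m ≈ 72.9 km.

t_c ≈ 0.969 d; D_c ≈ 5.81 mg/L; min DO ≈ 2.09 mg/L; x_c ≈ 72.9 km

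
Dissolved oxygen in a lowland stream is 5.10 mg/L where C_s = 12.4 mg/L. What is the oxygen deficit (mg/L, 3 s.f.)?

D ≈ 7.30 mg/L

D = C_s − C = 12.4 − 5.10 = 7.30 mg/L.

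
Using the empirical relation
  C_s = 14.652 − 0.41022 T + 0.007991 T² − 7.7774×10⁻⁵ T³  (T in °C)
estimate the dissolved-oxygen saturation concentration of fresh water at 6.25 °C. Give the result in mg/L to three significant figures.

C_s = 14.652 − 0.41022×6.25 + 0.007991×6.25² − 7.7774×10⁻⁵×6.25³ = 12.38 mg/L.

C_s ≈ 12.4 mg/L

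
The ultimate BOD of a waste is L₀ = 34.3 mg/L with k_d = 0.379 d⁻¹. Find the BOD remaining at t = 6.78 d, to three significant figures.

L ≈ 2.63 mg/L

L_t = L₀ e^(−k_d t) = 34.3 × e^(−0.379×6.78) = 34.3 × 0.07656 = 2.626 mg/L.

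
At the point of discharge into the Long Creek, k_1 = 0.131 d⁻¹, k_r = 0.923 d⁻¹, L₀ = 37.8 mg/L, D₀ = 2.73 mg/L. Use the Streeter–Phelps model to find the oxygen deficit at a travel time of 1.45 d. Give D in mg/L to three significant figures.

D ≈ 4.25 mg/L

k_1 L₀/(k_r−k_1) = 0.131×37.8/(0.923−0.131) = 4.952/0.7920 = 6.252 mg/L.
e^(−k_1 t) = e^(−0.131×1.450) = 0.8270; e^(−k_r t) = e^(−0.923×1.450) = 0.2623.
D = 6.252 × (0.8270 − 0.2623) + 2.73 × 0.2623 = 3.531 + 0.7160 = 4.247 mg/L.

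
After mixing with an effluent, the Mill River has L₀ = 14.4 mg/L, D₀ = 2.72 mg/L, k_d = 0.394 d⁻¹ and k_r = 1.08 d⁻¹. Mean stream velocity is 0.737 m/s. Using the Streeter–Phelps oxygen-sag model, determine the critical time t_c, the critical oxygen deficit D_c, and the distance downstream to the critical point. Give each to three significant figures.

With k_r/k_d = 2.741 and 1 − D₀(k_r−k_d)/(k_d L₀) = 0.6711,
t_c = ln(2.741 × 0.6711) / (1.08 − 0.394) = ln(1.840) / 0.6860 = 0.6096/0.6860 = 0.8886 d.
L(t_c) = L₀ e^(−k_d t_c) = 14.4 × 0.7046 = 10.15 mg/L, and at the critical point k_r D_c = k_d L, so D_c = (0.394/1.08) × 10.15 = 3.702 mg/L.
x_c = v t_c = 0.737 m/s × 0.8886 d × 86400 s/d = 56580 m ≈ 56.6 km.

t_c ≈ 0.889 d; D_c ≈ 3.70 mg/L; x_c ≈ 56.6 km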